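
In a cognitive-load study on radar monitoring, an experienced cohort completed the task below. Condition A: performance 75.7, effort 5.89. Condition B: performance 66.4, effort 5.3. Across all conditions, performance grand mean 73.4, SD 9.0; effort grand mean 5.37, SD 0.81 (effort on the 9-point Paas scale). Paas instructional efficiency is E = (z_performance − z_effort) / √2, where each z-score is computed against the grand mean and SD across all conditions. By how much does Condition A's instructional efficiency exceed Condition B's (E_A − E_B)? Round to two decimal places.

Condition A: z_P = (75.7 − 73.4)/9.0 = 0.2556; z_E = (5.89 − 5.37)/0.81 = 0.6420; E_A = (0.2556 − 0.6420)/√2 = -0.2732.
Condition B: z_P = (66.4 − 73.4)/9.0 = -0.7778; z_E = (5.3 − 5.37)/0.81 = -0.0864; E_B = (-0.7778 − (-0.0864))/√2 = -0.4889.
E_A − E_B = -0.2732 − (-0.4889) = 0.2157 ≈ 0.22.

0.22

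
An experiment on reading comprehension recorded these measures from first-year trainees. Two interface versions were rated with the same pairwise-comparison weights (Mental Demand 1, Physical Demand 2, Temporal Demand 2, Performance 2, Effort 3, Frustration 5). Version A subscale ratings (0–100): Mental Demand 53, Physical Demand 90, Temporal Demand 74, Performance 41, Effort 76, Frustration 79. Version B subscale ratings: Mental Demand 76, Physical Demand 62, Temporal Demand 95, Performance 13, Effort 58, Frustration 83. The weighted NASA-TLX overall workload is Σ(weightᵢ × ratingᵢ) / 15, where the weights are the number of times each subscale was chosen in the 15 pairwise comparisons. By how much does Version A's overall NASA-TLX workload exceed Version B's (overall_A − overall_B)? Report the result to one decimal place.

5.4

Version A weighted sum = 1·53 + 2·90 + 2·74 + 2·41 + 3·76 + 5·79 = 53 + 180 + 148 + 82 + 228 + 395 = 1086; overall_A = 1086/15 = 72.4000.
Version B weighted sum = 1·76 + 2·62 + 2·95 + 2·13 + 3·58 + 5·83 = 76 + 124 + 190 + 26 + 174 + 415 = 1005; overall_B = 1005/15 = 67.0000.
Difference = 72.4000 − 67.0000 = 5.4000 ≈ 5.4.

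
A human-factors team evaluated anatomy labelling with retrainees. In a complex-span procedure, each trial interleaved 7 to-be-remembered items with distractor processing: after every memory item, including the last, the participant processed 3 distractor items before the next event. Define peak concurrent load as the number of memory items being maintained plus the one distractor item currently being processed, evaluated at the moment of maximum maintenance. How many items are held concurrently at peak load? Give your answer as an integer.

8

Maintenance is greatest during the distractor(s) after memory item 7: all 7 memory items are being held.
One distractor item is concurrently being processed.
Peak concurrent load = 7 + 1 = 8 items.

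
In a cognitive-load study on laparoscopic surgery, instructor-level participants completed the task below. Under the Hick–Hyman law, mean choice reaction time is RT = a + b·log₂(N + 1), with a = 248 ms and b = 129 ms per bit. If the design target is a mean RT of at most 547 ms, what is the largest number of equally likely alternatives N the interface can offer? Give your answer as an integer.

Set 248 + 129·log₂(N + 1) ≤ 547.
log₂(N + 1) ≤ (547 − 248) / 129 = 2.3178.
N + 1 ≤ 2^2.3178 = 4.9857.
N ≤ 3.9857, so the largest integer N is 3.

3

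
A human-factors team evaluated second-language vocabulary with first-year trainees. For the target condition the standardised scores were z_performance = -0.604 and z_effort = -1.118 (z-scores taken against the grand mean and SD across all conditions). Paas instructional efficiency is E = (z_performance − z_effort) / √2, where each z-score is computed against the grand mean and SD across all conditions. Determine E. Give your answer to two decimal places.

z_P − z_E = -0.604 − (-1.118) = 0.5140.
E = 0.5140 / √2 = 0.5140 / 1.41421 = 0.3635 ≈ 0.36.

0.36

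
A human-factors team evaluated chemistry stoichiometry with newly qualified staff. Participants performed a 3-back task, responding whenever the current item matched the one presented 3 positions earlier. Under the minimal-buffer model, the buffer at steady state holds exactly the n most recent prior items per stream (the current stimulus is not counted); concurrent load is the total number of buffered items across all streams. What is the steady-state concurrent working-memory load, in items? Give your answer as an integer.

3

The buffer holds the 3 most recent prior items.
Steady-state concurrent load = 3 items.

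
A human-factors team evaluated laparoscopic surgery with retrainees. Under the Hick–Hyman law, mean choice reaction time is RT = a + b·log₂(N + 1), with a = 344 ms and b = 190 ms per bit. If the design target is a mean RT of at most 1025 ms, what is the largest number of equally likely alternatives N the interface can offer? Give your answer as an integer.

Set 344 + 190·log₂(N + 1) ≤ 1025.
log₂(N + 1) ≤ (1025 − 344) / 190 = 3.5842.
N + 1 ≤ 2^3.5842 = 11.9937.
N ≤ 10.9937, so the largest integer N is 10.

10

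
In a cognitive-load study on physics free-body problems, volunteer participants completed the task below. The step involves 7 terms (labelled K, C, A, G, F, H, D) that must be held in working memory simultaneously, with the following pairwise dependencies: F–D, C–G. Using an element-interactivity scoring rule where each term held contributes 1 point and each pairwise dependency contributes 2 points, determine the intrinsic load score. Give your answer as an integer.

Count of terms held simultaneously: 7.
Count of pairwise dependencies listed: 2.
Element contribution: 7 × 1 = 7.
Interaction contribution: 2 × 2 = 4.
Intrinsic load = 7 + 4 = 11.

11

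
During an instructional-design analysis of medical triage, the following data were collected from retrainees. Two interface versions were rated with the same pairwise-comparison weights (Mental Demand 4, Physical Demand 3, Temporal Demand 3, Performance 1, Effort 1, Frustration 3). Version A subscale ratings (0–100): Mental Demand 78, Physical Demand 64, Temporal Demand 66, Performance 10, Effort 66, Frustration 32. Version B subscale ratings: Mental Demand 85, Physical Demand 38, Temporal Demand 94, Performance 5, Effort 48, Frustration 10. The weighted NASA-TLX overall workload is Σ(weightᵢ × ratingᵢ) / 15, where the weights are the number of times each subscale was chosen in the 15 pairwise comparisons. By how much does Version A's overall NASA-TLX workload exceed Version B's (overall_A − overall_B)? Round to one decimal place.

3.7

Version A weighted sum = 4·78 + 3·64 + 3·66 + 1·10 + 1·66 + 3·32 = 312 + 192 + 198 + 10 + 66 + 96 = 874; overall_A = 874/15 = 58.2667.
Version B weighted sum = 4·85 + 3·38 + 3·94 + 1·5 + 1·48 + 3·10 = 340 + 114 + 282 + 5 + 48 + 30 = 819; overall_B = 819/15 = 54.6000.
Difference = 58.2667 − 54.6000 = 3.6667 ≈ 3.7.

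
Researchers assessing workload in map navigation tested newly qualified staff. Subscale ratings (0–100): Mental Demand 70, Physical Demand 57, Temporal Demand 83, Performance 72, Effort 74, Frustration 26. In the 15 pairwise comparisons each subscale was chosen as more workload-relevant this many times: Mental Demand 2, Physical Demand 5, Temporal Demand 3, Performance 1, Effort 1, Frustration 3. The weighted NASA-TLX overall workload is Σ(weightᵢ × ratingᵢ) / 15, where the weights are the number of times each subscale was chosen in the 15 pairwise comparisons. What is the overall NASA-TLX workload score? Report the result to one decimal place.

59.9

The tallies are the weights (they sum to 15).
Weighted sum = 2·70 + 5·57 + 3·83 + 1·72 + 1·74 + 3·26
            = 140 + 285 + 249 + 72 + 74 + 78 = 898.
Overall workload = 898 / 15 = 59.8667 ≈ 59.9.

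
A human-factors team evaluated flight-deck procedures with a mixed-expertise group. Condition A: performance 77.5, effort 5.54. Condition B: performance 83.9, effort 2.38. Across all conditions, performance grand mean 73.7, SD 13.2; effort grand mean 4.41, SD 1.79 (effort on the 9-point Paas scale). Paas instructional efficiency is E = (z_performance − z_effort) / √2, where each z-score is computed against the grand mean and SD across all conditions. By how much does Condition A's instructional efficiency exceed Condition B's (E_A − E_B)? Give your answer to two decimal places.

Condition A: z_P = (77.5 − 73.7)/13.2 = 0.2879; z_E = (5.54 − 4.41)/1.79 = 0.6313; E_A = (0.2879 − 0.6313)/√2 = -0.2428.
Condition B: z_P = (83.9 − 73.7)/13.2 = 0.7727; z_E = (2.38 − 4.41)/1.79 = -1.1341; E_B = (0.7727 − (-1.1341))/√2 = 1.3483.
E_A − E_B = -0.2428 − 1.3483 = -1.5911 ≈ -1.59.

-1.59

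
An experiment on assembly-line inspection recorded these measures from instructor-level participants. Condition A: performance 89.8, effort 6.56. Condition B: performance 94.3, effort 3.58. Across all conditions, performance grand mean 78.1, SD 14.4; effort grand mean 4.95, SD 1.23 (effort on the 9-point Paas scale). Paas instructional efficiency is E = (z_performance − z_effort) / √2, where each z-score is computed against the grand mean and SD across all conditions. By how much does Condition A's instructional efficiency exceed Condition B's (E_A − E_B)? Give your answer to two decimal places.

Condition A: z_P = (89.8 − 78.1)/14.4 = 0.8125; z_E = (6.56 − 4.95)/1.23 = 1.3089; E_A = (0.8125 − 1.3089)/√2 = -0.3510.
Condition B: z_P = (94.3 − 78.1)/14.4 = 1.1250; z_E = (3.58 − 4.95)/1.23 = -1.1138; E_B = (1.1250 − (-1.1138))/√2 = 1.5831.
E_A − E_B = -0.3510 − 1.5831 = -1.9341 ≈ -1.93.

-1.93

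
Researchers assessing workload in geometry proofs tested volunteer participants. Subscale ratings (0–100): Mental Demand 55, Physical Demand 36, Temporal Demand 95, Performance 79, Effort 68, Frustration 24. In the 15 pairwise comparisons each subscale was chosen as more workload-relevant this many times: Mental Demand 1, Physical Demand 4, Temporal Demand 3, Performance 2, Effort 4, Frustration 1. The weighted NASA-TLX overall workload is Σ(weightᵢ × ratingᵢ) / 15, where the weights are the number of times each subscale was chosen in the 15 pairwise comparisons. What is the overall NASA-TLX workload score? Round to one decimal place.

The tallies are the weights (they sum to 15).
Weighted sum = 1·55 + 4·36 + 3·95 + 2·79 + 4·68 + 1·24
            = 55 + 144 + 285 + 158 + 272 + 24 = 938.
Overall workload = 938 / 15 = 62.5333 ≈ 62.5.

62.5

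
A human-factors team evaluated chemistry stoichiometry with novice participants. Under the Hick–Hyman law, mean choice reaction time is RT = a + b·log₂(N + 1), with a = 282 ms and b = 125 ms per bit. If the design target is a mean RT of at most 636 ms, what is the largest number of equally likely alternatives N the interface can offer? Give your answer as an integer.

6

Set 282 + 125·log₂(N + 1) ≤ 636.
log₂(N + 1) ≤ (636 − 282) / 125 = 2.8320.
N + 1 ≤ 2^2.8320 = 7.1206.
N ≤ 6.1206, so the largest integer N is 6.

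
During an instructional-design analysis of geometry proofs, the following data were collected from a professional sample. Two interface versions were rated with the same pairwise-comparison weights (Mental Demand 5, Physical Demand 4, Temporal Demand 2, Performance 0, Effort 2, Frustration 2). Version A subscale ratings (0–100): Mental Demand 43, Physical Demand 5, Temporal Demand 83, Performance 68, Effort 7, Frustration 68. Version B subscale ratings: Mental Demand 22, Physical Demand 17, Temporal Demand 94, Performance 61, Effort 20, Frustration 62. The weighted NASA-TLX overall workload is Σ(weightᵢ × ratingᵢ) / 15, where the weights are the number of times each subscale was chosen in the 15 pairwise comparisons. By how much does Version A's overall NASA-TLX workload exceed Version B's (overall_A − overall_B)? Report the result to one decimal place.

1.4

Version A weighted sum = 5·43 + 4·5 + 2·83 + 0·68 + 2·7 + 2·68 = 215 + 20 + 166 + 0 + 14 + 136 = 551; overall_A = 551/15 = 36.7333.
Version B weighted sum = 5·22 + 4·17 + 2·94 + 0·61 + 2·20 + 2·62 = 110 + 68 + 188 + 0 + 40 + 124 = 530; overall_B = 530/15 = 35.3333.
Difference = 36.7333 − 35.3333 = 1.4000 ≈ 1.4.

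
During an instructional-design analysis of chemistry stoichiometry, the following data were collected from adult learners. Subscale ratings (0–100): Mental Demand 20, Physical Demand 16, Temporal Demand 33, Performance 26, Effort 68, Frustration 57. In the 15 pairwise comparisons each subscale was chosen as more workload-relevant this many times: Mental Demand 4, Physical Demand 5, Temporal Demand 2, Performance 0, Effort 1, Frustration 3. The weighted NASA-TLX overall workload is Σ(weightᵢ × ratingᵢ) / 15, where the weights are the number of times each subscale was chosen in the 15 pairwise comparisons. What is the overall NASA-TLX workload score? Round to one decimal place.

The tallies are the weights (they sum to 15).
Weighted sum = 4·20 + 5·16 + 2·33 + 0·26 + 1·68 + 3·57
            = 80 + 80 + 66 + 0 + 68 + 171 = 465.
Overall workload = 465 / 15 = 31.0000 ≈ 31.0.

31.0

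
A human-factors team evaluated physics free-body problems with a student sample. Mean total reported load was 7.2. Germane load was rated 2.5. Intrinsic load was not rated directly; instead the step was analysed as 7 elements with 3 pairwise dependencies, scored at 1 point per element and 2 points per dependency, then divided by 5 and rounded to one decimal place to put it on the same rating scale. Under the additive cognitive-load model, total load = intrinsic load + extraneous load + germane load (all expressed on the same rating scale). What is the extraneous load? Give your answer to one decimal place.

Intrinsic (element-interactivity): (7 × 1 + 3 × 2) / 5 = 13 / 5 = 2.6000 → 2.6.
extraneous load = total − intrinsic − germane
             = 7.2 − 2.6 − 2.5 = 2.1.

2.1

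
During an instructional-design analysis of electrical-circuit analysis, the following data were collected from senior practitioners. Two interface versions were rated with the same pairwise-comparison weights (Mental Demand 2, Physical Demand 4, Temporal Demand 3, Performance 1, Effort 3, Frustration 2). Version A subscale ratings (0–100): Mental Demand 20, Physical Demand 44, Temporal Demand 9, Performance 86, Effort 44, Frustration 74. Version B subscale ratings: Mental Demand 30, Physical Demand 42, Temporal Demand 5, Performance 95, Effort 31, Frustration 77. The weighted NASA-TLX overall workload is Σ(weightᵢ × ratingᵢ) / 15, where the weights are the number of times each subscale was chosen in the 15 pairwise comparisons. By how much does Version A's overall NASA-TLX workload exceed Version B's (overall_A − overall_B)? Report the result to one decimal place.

Version A weighted sum = 2·20 + 4·44 + 3·9 + 1·86 + 3·44 + 2·74 = 40 + 176 + 27 + 86 + 132 + 148 = 609; overall_A = 609/15 = 40.6000.
Version B weighted sum = 2·30 + 4·42 + 3·5 + 1·95 + 3·31 + 2·77 = 60 + 168 + 15 + 95 + 93 + 154 = 585; overall_B = 585/15 = 39.0000.
Difference = 40.6000 − 39.0000 = 1.6000 ≈ 1.6.

1.6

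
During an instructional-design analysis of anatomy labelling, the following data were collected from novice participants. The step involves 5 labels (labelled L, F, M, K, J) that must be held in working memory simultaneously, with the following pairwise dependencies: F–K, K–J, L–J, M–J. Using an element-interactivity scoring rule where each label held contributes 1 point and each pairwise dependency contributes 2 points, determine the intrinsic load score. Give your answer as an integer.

Count of labels held simultaneously: 5.
Count of pairwise dependencies listed: 4.
Element contribution: 5 × 1 = 5.
Interaction contribution: 4 × 2 = 8.
Intrinsic load = 5 + 8 = 13.

13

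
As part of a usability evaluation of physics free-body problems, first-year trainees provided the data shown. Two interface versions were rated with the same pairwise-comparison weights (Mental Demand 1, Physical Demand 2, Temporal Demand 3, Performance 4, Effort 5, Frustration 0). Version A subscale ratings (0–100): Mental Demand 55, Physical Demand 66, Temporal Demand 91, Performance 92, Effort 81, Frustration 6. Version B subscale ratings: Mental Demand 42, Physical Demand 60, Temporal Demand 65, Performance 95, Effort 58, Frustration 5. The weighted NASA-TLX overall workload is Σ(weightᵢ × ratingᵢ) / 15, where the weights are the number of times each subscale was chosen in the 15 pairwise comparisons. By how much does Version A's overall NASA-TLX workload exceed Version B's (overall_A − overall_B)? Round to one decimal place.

13.7

Version A weighted sum = 1·55 + 2·66 + 3·91 + 4·92 + 5·81 + 0·6 = 55 + 132 + 273 + 368 + 405 + 0 = 1233; overall_A = 1233/15 = 82.2000.
Version B weighted sum = 1·42 + 2·60 + 3·65 + 4·95 + 5·58 + 0·5 = 42 + 120 + 195 + 380 + 290 + 0 = 1027; overall_B = 1027/15 = 68.4667.
Difference = 82.2000 − 68.4667 = 13.7333 ≈ 13.7.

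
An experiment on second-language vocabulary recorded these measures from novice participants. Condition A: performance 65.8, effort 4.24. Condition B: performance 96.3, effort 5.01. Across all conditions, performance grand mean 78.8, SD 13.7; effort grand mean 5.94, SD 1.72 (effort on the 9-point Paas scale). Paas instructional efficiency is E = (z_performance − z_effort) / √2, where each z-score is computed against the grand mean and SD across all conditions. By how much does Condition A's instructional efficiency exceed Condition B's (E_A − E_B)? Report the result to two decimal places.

-1.26

Condition A: z_P = (65.8 − 78.8)/13.7 = -0.9489; z_E = (4.24 − 5.94)/1.72 = -0.9884; E_A = (-0.9489 − (-0.9884))/√2 = 0.0279.
Condition B: z_P = (96.3 − 78.8)/13.7 = 1.2774; z_E = (5.01 − 5.94)/1.72 = -0.5407; E_B = (1.2774 − (-0.5407))/√2 = 1.2856.
E_A − E_B = 0.0279 − 1.2856 = -1.2577 ≈ -1.26.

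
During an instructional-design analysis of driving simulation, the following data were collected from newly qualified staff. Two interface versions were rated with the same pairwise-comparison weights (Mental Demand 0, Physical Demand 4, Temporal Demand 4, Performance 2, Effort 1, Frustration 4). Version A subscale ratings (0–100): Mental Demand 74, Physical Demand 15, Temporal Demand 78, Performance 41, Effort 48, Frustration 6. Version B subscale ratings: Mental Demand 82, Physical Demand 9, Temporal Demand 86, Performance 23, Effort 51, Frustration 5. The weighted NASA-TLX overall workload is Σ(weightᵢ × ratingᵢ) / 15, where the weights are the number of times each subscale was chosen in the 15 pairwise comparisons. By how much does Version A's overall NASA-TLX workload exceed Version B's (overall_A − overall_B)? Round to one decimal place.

Version A weighted sum = 0·74 + 4·15 + 4·78 + 2·41 + 1·48 + 4·6 = 0 + 60 + 312 + 82 + 48 + 24 = 526; overall_A = 526/15 = 35.0667.
Version B weighted sum = 0·82 + 4·9 + 4·86 + 2·23 + 1·51 + 4·5 = 0 + 36 + 344 + 46 + 51 + 20 = 497; overall_B = 497/15 = 33.1333.
Difference = 35.0667 − 33.1333 = 1.9334 ≈ 1.9.

1.9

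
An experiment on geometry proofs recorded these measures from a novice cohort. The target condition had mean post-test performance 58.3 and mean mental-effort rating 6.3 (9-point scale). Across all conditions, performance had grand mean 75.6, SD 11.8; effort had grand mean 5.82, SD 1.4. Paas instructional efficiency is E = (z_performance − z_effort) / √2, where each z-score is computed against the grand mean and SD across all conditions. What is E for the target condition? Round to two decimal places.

-1.28

z_performance = (58.3 − 75.6) / 11.8 = -17.3000 / 11.8 = -1.4661.
z_effort = (6.3 − 5.82) / 1.4 = 0.4800 / 1.4 = 0.3429.
z_P − z_E = -1.4661 − 0.3429 = -1.8090.
E = -1.8090 / √2 = -1.8090 / 1.41421 = -1.2792 ≈ -1.28.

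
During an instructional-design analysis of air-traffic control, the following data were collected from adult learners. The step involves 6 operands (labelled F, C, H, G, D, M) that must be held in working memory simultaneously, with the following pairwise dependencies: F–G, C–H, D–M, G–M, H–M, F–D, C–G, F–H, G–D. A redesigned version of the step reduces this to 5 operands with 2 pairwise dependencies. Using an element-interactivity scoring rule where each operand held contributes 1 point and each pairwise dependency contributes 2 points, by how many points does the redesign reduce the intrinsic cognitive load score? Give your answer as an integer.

15

Original: 6 × 1 + 9 × 2 = 6 + 18 = 24.
Redesigned: 5 × 1 + 2 × 2 = 5 + 4 = 9.
Reduction = 24 − 9 = 15.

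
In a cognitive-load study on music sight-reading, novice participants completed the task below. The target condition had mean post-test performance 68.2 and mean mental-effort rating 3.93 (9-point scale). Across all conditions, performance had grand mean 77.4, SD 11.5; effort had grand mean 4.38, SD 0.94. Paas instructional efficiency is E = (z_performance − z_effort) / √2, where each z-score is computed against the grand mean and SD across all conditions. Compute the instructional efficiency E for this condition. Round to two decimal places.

z_performance = (68.2 − 77.4) / 11.5 = -9.2000 / 11.5 = -0.8000.
z_effort = (3.93 − 4.38) / 0.94 = -0.4500 / 0.94 = -0.4787.
z_P − z_E = -0.8000 − (-0.4787) = -0.3213.
E = -0.3213 / √2 = -0.3213 / 1.41421 = -0.2272 ≈ -0.23.

-0.23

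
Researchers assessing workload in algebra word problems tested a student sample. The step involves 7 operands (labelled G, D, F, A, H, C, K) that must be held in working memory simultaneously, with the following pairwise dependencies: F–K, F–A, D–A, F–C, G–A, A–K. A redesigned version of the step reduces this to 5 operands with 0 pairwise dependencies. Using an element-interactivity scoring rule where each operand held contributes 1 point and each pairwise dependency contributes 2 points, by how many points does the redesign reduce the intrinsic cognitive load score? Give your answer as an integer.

14

Original: 7 × 1 + 6 × 2 = 7 + 12 = 19.
Redesigned: 5 × 1 + 0 × 2 = 5 + 0 = 5.
Reduction = 19 − 5 = 14.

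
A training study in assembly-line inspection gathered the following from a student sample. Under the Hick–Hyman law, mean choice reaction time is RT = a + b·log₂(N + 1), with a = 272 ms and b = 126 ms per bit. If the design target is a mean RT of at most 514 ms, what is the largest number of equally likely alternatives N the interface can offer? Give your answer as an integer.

Set 272 + 126·log₂(N + 1) ≤ 514.
log₂(N + 1) ≤ (514 − 272) / 126 = 1.9206.
N + 1 ≤ 2^1.9206 = 3.7858.
N ≤ 2.7858, so the largest integer N is 2.

2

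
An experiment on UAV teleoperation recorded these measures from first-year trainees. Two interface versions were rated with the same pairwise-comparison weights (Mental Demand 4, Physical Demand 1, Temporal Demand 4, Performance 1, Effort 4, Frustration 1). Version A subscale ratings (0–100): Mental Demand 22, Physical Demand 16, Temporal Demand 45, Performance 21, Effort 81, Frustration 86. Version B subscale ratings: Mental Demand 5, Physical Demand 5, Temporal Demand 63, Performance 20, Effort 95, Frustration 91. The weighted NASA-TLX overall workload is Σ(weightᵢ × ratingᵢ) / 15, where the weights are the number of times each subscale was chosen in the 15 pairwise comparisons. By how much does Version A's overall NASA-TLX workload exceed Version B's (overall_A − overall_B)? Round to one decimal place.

Version A weighted sum = 4·22 + 1·16 + 4·45 + 1·21 + 4·81 + 1·86 = 88 + 16 + 180 + 21 + 324 + 86 = 715; overall_A = 715/15 = 47.6667.
Version B weighted sum = 4·5 + 1·5 + 4·63 + 1·20 + 4·95 + 1·91 = 20 + 5 + 252 + 20 + 380 + 91 = 768; overall_B = 768/15 = 51.2000.
Difference = 47.6667 − 51.2000 = -3.5333 ≈ -3.5.

-3.5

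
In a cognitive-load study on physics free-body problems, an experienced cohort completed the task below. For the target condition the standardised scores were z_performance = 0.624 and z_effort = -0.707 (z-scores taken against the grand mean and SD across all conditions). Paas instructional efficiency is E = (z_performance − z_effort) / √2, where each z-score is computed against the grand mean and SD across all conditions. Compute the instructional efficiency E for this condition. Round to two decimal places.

0.94

z_P − z_E = 0.624 − (-0.707) = 1.3310.
E = 1.3310 / √2 = 1.3310 / 1.41421 = 0.9412 ≈ 0.94.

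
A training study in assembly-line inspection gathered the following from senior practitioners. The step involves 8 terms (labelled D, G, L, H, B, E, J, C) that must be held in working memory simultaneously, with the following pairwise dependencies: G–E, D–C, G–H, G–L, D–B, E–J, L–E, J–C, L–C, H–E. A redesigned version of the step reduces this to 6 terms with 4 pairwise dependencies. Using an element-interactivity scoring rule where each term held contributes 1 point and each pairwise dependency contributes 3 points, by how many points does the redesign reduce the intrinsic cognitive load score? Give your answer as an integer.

Original: 8 × 1 + 10 × 3 = 8 + 30 = 38.
Redesigned: 6 × 1 + 4 × 3 = 6 + 12 = 18.
Reduction = 38 − 18 = 20.

20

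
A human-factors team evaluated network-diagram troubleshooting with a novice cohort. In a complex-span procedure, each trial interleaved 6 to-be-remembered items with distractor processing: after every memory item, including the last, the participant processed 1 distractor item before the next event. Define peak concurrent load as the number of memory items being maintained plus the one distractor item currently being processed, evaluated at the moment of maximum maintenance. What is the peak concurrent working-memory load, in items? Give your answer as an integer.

Maintenance is greatest during the distractor(s) after memory item 6: all 6 memory items are being held.
One distractor item is concurrently being processed.
Peak concurrent load = 6 + 1 = 7 items.

7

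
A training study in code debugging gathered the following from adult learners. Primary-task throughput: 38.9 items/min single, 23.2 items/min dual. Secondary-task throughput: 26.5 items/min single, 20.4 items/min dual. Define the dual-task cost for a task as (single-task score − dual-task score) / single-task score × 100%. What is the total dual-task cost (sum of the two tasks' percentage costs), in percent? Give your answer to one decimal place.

Primary cost = (38.9 − 23.2) / 38.9 × 100% = 40.3599%.
Secondary cost = (26.5 − 20.4) / 26.5 × 100% = 23.0189%.
Total = 40.3599% + 23.0189% = 63.3788% ≈ 63.4%.

63.4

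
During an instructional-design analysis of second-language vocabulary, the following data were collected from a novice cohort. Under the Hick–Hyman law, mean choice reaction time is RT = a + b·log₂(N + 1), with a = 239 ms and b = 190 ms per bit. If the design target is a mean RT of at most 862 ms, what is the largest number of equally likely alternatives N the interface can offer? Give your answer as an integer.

8

Set 239 + 190·log₂(N + 1) ≤ 862.
log₂(N + 1) ≤ (862 − 239) / 190 = 3.2789.
N + 1 ≤ 2^3.2789 = 9.7062.
N ≤ 8.7062, so the largest integer N is 8.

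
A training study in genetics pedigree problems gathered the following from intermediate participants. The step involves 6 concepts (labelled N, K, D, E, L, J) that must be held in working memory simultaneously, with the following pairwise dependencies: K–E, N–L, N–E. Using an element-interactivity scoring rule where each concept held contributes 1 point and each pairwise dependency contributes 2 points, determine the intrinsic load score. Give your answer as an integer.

Count of concepts held simultaneously: 6.
Count of pairwise dependencies listed: 3.
Element contribution: 6 × 1 = 6.
Interaction contribution: 3 × 2 = 6.
Intrinsic load = 6 + 6 = 12.

12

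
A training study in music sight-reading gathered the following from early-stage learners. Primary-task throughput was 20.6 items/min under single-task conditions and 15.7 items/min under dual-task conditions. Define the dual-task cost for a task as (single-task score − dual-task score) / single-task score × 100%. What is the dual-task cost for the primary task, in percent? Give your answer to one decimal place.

Cost = (20.6 − 15.7) / 20.6 × 100%
     = 4.9000 / 20.6 × 100% = 23.7864%.
≈ 23.8%.

23.8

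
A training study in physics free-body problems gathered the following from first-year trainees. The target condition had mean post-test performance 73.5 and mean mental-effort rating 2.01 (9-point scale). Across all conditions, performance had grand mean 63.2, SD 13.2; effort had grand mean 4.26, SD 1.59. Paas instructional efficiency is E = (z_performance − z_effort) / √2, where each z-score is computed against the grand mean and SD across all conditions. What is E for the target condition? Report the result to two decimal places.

1.55

z_performance = (73.5 − 63.2) / 13.2 = 10.3000 / 13.2 = 0.7803.
z_effort = (2.01 − 4.26) / 1.59 = -2.2500 / 1.59 = -1.4151.
z_P − z_E = 0.7803 − (-1.4151) = 2.1954.
E = 2.1954 / √2 = 2.1954 / 1.41421 = 1.5524 ≈ 1.55.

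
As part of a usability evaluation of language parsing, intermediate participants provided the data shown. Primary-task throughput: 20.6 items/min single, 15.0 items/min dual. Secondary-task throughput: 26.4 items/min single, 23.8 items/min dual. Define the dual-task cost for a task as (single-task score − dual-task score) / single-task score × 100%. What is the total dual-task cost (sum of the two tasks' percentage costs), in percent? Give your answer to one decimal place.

37.0

Primary cost = (20.6 − 15.0) / 20.6 × 100% = 27.1845%.
Secondary cost = (26.4 − 23.8) / 26.4 × 100% = 9.8485%.
Total = 27.1845% + 9.8485% = 37.0330% ≈ 37.0%.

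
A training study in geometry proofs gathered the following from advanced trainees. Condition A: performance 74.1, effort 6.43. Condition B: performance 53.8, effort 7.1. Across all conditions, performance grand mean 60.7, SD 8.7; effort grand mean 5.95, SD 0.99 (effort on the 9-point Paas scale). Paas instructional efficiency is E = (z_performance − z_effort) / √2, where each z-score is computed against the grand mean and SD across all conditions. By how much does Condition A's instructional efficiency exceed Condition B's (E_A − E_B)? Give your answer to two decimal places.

2.13

Condition A: z_P = (74.1 − 60.7)/8.7 = 1.5402; z_E = (6.43 − 5.95)/0.99 = 0.4848; E_A = (1.5402 − 0.4848)/√2 = 0.7463.
Condition B: z_P = (53.8 − 60.7)/8.7 = -0.7931; z_E = (7.1 − 5.95)/0.99 = 1.1616; E_B = (-0.7931 − 1.1616)/√2 = -1.3822.
E_A − E_B = 0.7463 − (-1.3822) = 2.1285 ≈ 2.13.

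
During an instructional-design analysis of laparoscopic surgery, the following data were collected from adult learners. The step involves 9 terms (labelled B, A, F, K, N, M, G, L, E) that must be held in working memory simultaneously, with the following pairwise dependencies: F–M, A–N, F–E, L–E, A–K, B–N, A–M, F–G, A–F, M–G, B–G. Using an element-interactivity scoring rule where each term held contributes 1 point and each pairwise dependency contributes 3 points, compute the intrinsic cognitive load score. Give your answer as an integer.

Count of terms held simultaneously: 9.
Count of pairwise dependencies listed: 11.
Element contribution: 9 × 1 = 9.
Interaction contribution: 11 × 3 = 33.
Intrinsic load = 9 + 33 = 42.

42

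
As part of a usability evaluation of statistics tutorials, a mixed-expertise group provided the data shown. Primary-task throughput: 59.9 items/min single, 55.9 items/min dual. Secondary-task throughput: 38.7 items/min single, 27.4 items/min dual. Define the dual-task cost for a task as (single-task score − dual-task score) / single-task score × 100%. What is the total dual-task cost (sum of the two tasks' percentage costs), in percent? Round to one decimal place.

Primary cost = (59.9 − 55.9) / 59.9 × 100% = 6.6778%.
Secondary cost = (38.7 − 27.4) / 38.7 × 100% = 29.1990%.
Total = 6.6778% + 29.1990% = 35.8768% ≈ 35.9%.

35.9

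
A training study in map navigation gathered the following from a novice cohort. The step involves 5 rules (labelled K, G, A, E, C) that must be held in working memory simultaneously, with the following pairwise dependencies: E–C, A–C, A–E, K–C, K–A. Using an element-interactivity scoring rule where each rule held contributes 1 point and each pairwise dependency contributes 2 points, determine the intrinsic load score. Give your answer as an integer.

Count of rules held simultaneously: 5.
Count of pairwise dependencies listed: 5.
Element contribution: 5 × 1 = 5.
Interaction contribution: 5 × 2 = 10.
Intrinsic load = 5 + 10 = 15.

15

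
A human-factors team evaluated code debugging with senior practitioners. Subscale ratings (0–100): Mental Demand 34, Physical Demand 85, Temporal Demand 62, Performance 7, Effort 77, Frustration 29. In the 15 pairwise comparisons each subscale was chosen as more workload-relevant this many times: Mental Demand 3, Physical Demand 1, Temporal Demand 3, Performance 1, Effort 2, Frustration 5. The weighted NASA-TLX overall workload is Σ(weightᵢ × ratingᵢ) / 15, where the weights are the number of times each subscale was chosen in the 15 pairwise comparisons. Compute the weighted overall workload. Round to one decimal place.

The tallies are the weights (they sum to 15).
Weighted sum = 3·34 + 1·85 + 3·62 + 1·7 + 2·77 + 5·29
            = 102 + 85 + 186 + 7 + 154 + 145 = 679.
Overall workload = 679 / 15 = 45.2667 ≈ 45.3.

45.3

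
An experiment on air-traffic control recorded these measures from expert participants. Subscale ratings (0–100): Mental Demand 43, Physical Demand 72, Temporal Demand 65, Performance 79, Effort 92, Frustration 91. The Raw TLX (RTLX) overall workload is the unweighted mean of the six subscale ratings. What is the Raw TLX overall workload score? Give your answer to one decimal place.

Sum of ratings = 43 + 72 + 65 + 79 + 92 + 91 = 442.
RTLX = 442 / 6 = 73.6667 ≈ 73.7.

73.7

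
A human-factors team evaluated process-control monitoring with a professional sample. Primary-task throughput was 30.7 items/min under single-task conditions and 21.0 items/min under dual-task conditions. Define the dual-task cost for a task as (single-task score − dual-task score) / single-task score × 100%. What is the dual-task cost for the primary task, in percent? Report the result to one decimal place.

31.6

Cost = (30.7 − 21.0) / 30.7 × 100%
     = 9.7000 / 30.7 × 100% = 31.5961%.
≈ 31.6%.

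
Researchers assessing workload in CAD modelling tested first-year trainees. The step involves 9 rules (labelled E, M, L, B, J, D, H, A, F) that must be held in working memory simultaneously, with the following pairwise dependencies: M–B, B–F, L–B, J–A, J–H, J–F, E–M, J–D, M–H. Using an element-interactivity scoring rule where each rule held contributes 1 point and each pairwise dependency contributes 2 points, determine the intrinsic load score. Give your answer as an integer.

Count of rules held simultaneously: 9.
Count of pairwise dependencies listed: 9.
Element contribution: 9 × 1 = 9.
Interaction contribution: 9 × 2 = 18.
Intrinsic load = 9 + 18 = 27.

27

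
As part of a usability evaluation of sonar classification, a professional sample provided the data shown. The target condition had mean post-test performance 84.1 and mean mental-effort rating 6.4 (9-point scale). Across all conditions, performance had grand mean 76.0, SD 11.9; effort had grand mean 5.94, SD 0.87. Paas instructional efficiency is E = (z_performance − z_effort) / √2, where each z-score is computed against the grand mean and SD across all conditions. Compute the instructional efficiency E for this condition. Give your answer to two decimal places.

z_performance = (84.1 − 76.0) / 11.9 = 8.1000 / 11.9 = 0.6807.
z_effort = (6.4 − 5.94) / 0.87 = 0.4600 / 0.87 = 0.5287.
z_P − z_E = 0.6807 − 0.5287 = 0.1520.
E = 0.1520 / √2 = 0.1520 / 1.41421 = 0.1075 ≈ 0.11.

0.11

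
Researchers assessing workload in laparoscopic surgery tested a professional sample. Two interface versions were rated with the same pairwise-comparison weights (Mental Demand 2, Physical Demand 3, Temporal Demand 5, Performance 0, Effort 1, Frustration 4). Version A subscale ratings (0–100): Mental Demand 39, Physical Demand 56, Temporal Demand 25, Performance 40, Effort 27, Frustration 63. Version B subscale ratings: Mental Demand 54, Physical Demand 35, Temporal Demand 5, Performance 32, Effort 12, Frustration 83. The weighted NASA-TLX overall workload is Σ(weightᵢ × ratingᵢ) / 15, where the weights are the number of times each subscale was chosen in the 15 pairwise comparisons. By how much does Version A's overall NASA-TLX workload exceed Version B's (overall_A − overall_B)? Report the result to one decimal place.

Version A weighted sum = 2·39 + 3·56 + 5·25 + 0·40 + 1·27 + 4·63 = 78 + 168 + 125 + 0 + 27 + 252 = 650; overall_A = 650/15 = 43.3333.
Version B weighted sum = 2·54 + 3·35 + 5·5 + 0·32 + 1·12 + 4·83 = 108 + 105 + 25 + 0 + 12 + 332 = 582; overall_B = 582/15 = 38.8000.
Difference = 43.3333 − 38.8000 = 4.5333 ≈ 4.5.

4.5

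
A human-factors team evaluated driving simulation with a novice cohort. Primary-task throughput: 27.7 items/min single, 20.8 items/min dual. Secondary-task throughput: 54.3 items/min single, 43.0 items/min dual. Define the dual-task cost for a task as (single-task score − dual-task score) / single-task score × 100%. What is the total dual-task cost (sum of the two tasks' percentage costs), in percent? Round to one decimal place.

Primary cost = (27.7 − 20.8) / 27.7 × 100% = 24.9097%.
Secondary cost = (54.3 − 43.0) / 54.3 × 100% = 20.8103%.
Total = 24.9097% + 20.8103% = 45.7200% ≈ 45.7%.

45.7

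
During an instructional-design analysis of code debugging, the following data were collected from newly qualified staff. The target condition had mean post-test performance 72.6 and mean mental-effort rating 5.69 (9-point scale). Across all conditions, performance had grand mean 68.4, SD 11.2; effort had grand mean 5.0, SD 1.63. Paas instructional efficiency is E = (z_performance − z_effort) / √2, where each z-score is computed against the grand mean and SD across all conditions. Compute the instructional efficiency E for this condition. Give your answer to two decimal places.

z_performance = (72.6 − 68.4) / 11.2 = 4.2000 / 11.2 = 0.3750.
z_effort = (5.69 − 5.0) / 1.63 = 0.6900 / 1.63 = 0.4233.
z_P − z_E = 0.3750 − 0.4233 = -0.0483.
E = -0.0483 / √2 = -0.0483 / 1.41421 = -0.0342 ≈ -0.03.

-0.03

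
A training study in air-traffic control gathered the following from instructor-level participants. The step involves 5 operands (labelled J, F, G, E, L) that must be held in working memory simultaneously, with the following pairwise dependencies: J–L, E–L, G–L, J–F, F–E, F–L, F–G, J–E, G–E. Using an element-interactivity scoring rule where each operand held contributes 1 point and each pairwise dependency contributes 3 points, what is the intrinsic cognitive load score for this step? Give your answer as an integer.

Count of operands held simultaneously: 5.
Count of pairwise dependencies listed: 9.
Element contribution: 5 × 1 = 5.
Interaction contribution: 9 × 3 = 27.
Intrinsic load = 5 + 27 = 32.

32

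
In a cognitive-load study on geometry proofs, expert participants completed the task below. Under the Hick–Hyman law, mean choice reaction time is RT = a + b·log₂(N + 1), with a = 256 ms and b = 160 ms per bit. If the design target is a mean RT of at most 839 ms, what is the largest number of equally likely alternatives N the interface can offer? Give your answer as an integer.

Set 256 + 160·log₂(N + 1) ≤ 839.
log₂(N + 1) ≤ (839 − 256) / 160 = 3.6437.
N + 1 ≤ 2^3.6437 = 12.4986.
N ≤ 11.4986, so the largest integer N is 11.

11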